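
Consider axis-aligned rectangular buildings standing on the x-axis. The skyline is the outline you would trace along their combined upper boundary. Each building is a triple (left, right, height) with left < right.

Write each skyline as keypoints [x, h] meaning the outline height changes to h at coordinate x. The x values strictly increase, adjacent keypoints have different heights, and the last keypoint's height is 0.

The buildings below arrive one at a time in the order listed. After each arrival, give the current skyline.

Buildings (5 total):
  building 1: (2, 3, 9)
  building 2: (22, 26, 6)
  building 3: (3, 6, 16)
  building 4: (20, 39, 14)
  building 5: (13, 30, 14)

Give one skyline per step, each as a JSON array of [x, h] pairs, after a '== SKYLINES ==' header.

== SKYLINES ==
[[2,9],[3,0]]
[[2,9],[3,0],[22,6],[26,0]]
[[2,9],[3,16],[6,0],[22,6],[26,0]]
[[2,9],[3,16],[6,0],[20,14],[39,0]]
[[2,9],[3,16],[6,0],[13,14],[39,0]]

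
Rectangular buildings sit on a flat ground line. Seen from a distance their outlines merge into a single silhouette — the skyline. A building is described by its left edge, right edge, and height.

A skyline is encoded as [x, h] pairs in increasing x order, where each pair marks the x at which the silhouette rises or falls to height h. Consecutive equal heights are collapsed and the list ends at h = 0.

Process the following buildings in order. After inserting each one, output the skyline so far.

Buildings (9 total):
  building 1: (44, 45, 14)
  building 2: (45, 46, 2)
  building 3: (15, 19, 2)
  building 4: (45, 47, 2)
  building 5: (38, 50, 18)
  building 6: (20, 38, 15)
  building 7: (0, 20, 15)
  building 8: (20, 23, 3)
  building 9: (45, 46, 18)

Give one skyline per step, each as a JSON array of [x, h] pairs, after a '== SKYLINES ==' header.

== SKYLINES ==
[[44,14],[45,0]]
[[44,14],[45,2],[46,0]]
[[15,2],[19,0],[44,14],[45,2],[46,0]]
[[15,2],[19,0],[44,14],[45,2],[47,0]]
[[15,2],[19,0],[38,18],[50,0]]
[[15,2],[19,0],[20,15],[38,18],[50,0]]
[[0,15],[38,18],[50,0]]
[[0,15],[38,18],[50,0]]
[[0,15],[38,18],[50,0]]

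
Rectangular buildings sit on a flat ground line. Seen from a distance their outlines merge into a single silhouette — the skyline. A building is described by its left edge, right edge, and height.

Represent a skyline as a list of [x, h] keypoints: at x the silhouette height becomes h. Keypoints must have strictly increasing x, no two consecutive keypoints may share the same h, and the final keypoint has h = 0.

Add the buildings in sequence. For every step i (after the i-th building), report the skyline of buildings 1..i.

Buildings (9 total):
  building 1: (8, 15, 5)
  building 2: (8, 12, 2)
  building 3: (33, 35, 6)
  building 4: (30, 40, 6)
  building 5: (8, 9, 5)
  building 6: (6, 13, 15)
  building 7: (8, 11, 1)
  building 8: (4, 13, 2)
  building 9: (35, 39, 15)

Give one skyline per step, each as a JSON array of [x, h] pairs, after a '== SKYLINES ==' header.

== SKYLINES ==
[[8,5],[15,0]]
[[8,5],[15,0]]
[[8,5],[15,0],[33,6],[35,0]]
[[8,5],[15,0],[30,6],[40,0]]
[[8,5],[15,0],[30,6],[40,0]]
[[6,15],[13,5],[15,0],[30,6],[40,0]]
[[6,15],[13,5],[15,0],[30,6],[40,0]]
[[4,2],[6,15],[13,5],[15,0],[30,6],[40,0]]
[[4,2],[6,15],[13,5],[15,0],[30,6],[35,15],[39,6],[40,0]]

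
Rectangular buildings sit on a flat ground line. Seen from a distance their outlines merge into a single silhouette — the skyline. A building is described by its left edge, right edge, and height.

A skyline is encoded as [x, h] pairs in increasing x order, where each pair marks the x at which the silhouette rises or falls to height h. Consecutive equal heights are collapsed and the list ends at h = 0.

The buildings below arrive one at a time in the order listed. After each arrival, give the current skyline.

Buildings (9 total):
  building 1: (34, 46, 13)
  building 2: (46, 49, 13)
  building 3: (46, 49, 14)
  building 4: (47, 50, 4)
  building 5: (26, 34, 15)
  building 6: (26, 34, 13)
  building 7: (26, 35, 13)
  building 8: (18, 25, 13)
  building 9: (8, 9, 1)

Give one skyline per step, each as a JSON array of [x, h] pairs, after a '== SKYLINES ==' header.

== SKYLINES ==
[[34,13],[46,0]]
[[34,13],[49,0]]
[[34,13],[46,14],[49,0]]
[[34,13],[46,14],[49,4],[50,0]]
[[26,15],[34,13],[46,14],[49,4],[50,0]]
[[26,15],[34,13],[46,14],[49,4],[50,0]]
[[26,15],[34,13],[46,14],[49,4],[50,0]]
[[18,13],[25,0],[26,15],[34,13],[46,14],[49,4],[50,0]]
[[8,1],[9,0],[18,13],[25,0],[26,15],[34,13],[46,14],[49,4],[50,0]]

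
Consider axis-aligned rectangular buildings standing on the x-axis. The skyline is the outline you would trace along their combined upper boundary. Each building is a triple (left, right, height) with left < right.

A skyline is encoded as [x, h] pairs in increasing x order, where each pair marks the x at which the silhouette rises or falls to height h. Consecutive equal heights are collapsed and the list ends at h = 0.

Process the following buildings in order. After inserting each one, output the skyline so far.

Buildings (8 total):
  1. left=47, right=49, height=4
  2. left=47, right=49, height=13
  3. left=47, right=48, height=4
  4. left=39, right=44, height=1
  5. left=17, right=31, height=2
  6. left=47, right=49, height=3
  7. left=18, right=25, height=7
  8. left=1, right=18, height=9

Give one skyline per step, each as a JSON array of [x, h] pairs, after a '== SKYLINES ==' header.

== SKYLINES ==
[[47,4],[49,0]]
[[47,13],[49,0]]
[[47,13],[49,0]]
[[39,1],[44,0],[47,13],[49,0]]
[[17,2],[31,0],[39,1],[44,0],[47,13],[49,0]]
[[17,2],[31,0],[39,1],[44,0],[47,13],[49,0]]
[[17,2],[18,7],[25,2],[31,0],[39,1],[44,0],[47,13],[49,0]]
[[1,9],[18,7],[25,2],[31,0],[39,1],[44,0],[47,13],[49,0]]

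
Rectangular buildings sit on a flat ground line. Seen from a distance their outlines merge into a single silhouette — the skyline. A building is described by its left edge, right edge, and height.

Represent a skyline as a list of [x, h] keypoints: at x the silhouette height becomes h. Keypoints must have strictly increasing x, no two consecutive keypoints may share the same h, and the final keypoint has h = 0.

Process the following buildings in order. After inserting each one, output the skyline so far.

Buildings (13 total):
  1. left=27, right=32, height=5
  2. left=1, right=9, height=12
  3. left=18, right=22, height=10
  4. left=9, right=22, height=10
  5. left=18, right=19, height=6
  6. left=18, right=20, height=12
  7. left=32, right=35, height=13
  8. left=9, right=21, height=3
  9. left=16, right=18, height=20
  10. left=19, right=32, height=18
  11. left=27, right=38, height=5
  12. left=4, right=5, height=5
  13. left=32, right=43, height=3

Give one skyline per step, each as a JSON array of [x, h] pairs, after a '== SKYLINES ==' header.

== SKYLINES ==
[[27,5],[32,0]]
[[1,12],[9,0],[27,5],[32,0]]
[[1,12],[9,0],[18,10],[22,0],[27,5],[32,0]]
[[1,12],[9,10],[22,0],[27,5],[32,0]]
[[1,12],[9,10],[22,0],[27,5],[32,0]]
[[1,12],[9,10],[18,12],[20,10],[22,0],[27,5],[32,0]]
[[1,12],[9,10],[18,12],[20,10],[22,0],[27,5],[32,13],[35,0]]
[[1,12],[9,10],[18,12],[20,10],[22,0],[27,5],[32,13],[35,0]]
[[1,12],[9,10],[16,20],[18,12],[20,10],[22,0],[27,5],[32,13],[35,0]]
[[1,12],[9,10],[16,20],[18,12],[19,18],[32,13],[35,0]]
[[1,12],[9,10],[16,20],[18,12],[19,18],[32,13],[35,5],[38,0]]
[[1,12],[9,10],[16,20],[18,12],[19,18],[32,13],[35,5],[38,0]]
[[1,12],[9,10],[16,20],[18,12],[19,18],[32,13],[35,5],[38,3],[43,0]]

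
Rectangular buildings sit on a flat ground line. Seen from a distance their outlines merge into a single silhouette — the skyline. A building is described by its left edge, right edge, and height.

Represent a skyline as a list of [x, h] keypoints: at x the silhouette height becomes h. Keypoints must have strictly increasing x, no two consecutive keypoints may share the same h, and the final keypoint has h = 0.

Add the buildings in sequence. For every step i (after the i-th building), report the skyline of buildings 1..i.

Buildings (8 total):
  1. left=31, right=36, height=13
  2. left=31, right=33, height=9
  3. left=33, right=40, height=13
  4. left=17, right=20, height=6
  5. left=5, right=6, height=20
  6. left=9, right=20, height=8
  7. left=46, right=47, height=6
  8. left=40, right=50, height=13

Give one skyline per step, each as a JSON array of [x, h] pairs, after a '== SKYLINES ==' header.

== SKYLINES ==
[[31,13],[36,0]]
[[31,13],[36,0]]
[[31,13],[40,0]]
[[17,6],[20,0],[31,13],[40,0]]
[[5,20],[6,0],[17,6],[20,0],[31,13],[40,0]]
[[5,20],[6,0],[9,8],[20,0],[31,13],[40,0]]
[[5,20],[6,0],[9,8],[20,0],[31,13],[40,0],[46,6],[47,0]]
[[5,20],[6,0],[9,8],[20,0],[31,13],[50,0]]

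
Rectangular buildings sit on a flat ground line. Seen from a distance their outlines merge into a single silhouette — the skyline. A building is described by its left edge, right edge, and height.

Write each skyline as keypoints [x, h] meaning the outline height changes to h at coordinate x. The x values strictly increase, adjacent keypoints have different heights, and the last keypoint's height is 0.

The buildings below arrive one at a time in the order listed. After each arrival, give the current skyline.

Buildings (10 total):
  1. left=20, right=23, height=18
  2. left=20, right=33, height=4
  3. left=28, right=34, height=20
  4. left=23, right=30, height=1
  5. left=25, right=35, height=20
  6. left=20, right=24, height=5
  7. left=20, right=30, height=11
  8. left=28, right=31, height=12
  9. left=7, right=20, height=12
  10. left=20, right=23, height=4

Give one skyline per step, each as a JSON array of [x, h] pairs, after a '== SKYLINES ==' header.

== SKYLINES ==
[[20,18],[23,0]]
[[20,18],[23,4],[33,0]]
[[20,18],[23,4],[28,20],[34,0]]
[[20,18],[23,4],[28,20],[34,0]]
[[20,18],[23,4],[25,20],[35,0]]
[[20,18],[23,5],[24,4],[25,20],[35,0]]
[[20,18],[23,11],[25,20],[35,0]]
[[20,18],[23,11],[25,20],[35,0]]
[[7,12],[20,18],[23,11],[25,20],[35,0]]
[[7,12],[20,18],[23,11],[25,20],[35,0]]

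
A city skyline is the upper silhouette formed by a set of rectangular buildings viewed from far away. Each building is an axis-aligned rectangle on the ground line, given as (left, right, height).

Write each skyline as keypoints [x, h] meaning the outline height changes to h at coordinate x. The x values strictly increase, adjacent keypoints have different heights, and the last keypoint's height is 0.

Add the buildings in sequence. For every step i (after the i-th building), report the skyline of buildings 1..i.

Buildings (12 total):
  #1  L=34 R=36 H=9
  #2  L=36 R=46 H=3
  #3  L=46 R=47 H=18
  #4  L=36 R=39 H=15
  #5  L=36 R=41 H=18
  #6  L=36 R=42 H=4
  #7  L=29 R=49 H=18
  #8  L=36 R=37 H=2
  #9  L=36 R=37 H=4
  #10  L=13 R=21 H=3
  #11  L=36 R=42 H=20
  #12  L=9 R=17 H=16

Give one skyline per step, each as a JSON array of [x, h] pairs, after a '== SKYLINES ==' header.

== SKYLINES ==
[[34,9],[36,0]]
[[34,9],[36,3],[46,0]]
[[34,9],[36,3],[46,18],[47,0]]
[[34,9],[36,15],[39,3],[46,18],[47,0]]
[[34,9],[36,18],[41,3],[46,18],[47,0]]
[[34,9],[36,18],[41,4],[42,3],[46,18],[47,0]]
[[29,18],[49,0]]
[[29,18],[49,0]]
[[29,18],[49,0]]
[[13,3],[21,0],[29,18],[49,0]]
[[13,3],[21,0],[29,18],[36,20],[42,18],[49,0]]
[[9,16],[17,3],[21,0],[29,18],[36,20],[42,18],[49,0]]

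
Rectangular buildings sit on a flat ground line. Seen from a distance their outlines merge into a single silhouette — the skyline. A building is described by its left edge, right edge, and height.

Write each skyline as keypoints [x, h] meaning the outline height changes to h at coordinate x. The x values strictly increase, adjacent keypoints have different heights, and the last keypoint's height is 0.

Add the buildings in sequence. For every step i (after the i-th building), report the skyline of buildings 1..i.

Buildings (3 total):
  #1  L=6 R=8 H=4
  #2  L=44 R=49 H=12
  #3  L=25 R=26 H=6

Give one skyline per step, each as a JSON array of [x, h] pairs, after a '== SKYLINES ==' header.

== SKYLINES ==
[[6,4],[8,0]]
[[6,4],[8,0],[44,12],[49,0]]
[[6,4],[8,0],[25,6],[26,0],[44,12],[49,0]]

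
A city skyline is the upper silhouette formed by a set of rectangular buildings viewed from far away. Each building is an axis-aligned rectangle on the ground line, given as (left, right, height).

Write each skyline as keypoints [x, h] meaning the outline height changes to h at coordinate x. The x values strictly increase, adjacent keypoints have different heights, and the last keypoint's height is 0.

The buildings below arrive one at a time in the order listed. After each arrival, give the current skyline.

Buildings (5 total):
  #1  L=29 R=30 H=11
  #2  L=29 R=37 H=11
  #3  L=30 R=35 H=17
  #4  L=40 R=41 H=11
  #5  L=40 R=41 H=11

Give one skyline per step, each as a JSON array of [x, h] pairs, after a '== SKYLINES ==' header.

== SKYLINES ==
[[29,11],[30,0]]
[[29,11],[37,0]]
[[29,11],[30,17],[35,11],[37,0]]
[[29,11],[30,17],[35,11],[37,0],[40,11],[41,0]]
[[29,11],[30,17],[35,11],[37,0],[40,11],[41,0]]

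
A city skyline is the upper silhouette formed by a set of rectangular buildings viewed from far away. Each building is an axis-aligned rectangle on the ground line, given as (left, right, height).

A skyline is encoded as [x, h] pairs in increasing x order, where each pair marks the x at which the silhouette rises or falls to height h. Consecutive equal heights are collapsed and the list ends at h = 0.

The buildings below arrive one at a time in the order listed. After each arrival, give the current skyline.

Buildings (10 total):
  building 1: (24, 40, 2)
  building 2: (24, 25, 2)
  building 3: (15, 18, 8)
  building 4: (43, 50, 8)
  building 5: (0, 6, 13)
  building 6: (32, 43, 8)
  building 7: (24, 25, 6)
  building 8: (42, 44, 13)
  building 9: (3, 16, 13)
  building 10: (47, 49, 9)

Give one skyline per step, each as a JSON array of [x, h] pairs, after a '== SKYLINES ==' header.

== SKYLINES ==
[[24,2],[40,0]]
[[24,2],[40,0]]
[[15,8],[18,0],[24,2],[40,0]]
[[15,8],[18,0],[24,2],[40,0],[43,8],[50,0]]
[[0,13],[6,0],[15,8],[18,0],[24,2],[40,0],[43,8],[50,0]]
[[0,13],[6,0],[15,8],[18,0],[24,2],[32,8],[50,0]]
[[0,13],[6,0],[15,8],[18,0],[24,6],[25,2],[32,8],[50,0]]
[[0,13],[6,0],[15,8],[18,0],[24,6],[25,2],[32,8],[42,13],[44,8],[50,0]]
[[0,13],[16,8],[18,0],[24,6],[25,2],[32,8],[42,13],[44,8],[50,0]]
[[0,13],[16,8],[18,0],[24,6],[25,2],[32,8],[42,13],[44,8],[47,9],[49,8],[50,0]]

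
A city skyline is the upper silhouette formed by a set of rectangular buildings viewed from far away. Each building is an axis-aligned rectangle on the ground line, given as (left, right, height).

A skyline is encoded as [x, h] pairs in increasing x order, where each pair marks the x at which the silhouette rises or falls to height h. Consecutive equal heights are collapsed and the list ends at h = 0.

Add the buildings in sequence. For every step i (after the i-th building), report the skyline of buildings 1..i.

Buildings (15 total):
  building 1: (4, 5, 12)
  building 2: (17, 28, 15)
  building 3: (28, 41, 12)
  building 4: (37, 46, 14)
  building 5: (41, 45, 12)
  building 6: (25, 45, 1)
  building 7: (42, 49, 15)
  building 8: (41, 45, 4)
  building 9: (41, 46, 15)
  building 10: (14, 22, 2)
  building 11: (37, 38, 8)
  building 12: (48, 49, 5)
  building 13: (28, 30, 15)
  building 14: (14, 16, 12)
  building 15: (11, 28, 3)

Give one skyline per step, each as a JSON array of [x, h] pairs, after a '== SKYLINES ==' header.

== SKYLINES ==
[[4,12],[5,0]]
[[4,12],[5,0],[17,15],[28,0]]
[[4,12],[5,0],[17,15],[28,12],[41,0]]
[[4,12],[5,0],[17,15],[28,12],[37,14],[46,0]]
[[4,12],[5,0],[17,15],[28,12],[37,14],[46,0]]
[[4,12],[5,0],[17,15],[28,12],[37,14],[46,0]]
[[4,12],[5,0],[17,15],[28,12],[37,14],[42,15],[49,0]]
[[4,12],[5,0],[17,15],[28,12],[37,14],[42,15],[49,0]]
[[4,12],[5,0],[17,15],[28,12],[37,14],[41,15],[49,0]]
[[4,12],[5,0],[14,2],[17,15],[28,12],[37,14],[41,15],[49,0]]
[[4,12],[5,0],[14,2],[17,15],[28,12],[37,14],[41,15],[49,0]]
[[4,12],[5,0],[14,2],[17,15],[28,12],[37,14],[41,15],[49,0]]
[[4,12],[5,0],[14,2],[17,15],[30,12],[37,14],[41,15],[49,0]]
[[4,12],[5,0],[14,12],[16,2],[17,15],[30,12],[37,14],[41,15],[49,0]]
[[4,12],[5,0],[11,3],[14,12],[16,3],[17,15],[30,12],[37,14],[41,15],[49,0]]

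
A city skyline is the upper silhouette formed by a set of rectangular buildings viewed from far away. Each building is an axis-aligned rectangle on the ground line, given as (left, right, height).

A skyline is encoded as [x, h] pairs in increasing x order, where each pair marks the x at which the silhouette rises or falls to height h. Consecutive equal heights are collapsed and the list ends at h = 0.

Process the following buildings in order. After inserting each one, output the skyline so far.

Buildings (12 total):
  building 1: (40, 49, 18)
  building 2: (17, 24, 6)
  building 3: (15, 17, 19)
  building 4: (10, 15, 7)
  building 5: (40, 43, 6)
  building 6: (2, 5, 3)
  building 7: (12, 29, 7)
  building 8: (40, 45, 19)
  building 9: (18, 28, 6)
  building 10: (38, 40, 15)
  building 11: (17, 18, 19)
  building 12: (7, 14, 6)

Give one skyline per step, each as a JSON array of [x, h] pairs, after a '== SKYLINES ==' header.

== SKYLINES ==
[[40,18],[49,0]]
[[17,6],[24,0],[40,18],[49,0]]
[[15,19],[17,6],[24,0],[40,18],[49,0]]
[[10,7],[15,19],[17,6],[24,0],[40,18],[49,0]]
[[10,7],[15,19],[17,6],[24,0],[40,18],[49,0]]
[[2,3],[5,0],[10,7],[15,19],[17,6],[24,0],[40,18],[49,0]]
[[2,3],[5,0],[10,7],[15,19],[17,7],[29,0],[40,18],[49,0]]
[[2,3],[5,0],[10,7],[15,19],[17,7],[29,0],[40,19],[45,18],[49,0]]
[[2,3],[5,0],[10,7],[15,19],[17,7],[29,0],[40,19],[45,18],[49,0]]
[[2,3],[5,0],[10,7],[15,19],[17,7],[29,0],[38,15],[40,19],[45,18],[49,0]]
[[2,3],[5,0],[10,7],[15,19],[18,7],[29,0],[38,15],[40,19],[45,18],[49,0]]
[[2,3],[5,0],[7,6],[10,7],[15,19],[18,7],[29,0],[38,15],[40,19],[45,18],[49,0]]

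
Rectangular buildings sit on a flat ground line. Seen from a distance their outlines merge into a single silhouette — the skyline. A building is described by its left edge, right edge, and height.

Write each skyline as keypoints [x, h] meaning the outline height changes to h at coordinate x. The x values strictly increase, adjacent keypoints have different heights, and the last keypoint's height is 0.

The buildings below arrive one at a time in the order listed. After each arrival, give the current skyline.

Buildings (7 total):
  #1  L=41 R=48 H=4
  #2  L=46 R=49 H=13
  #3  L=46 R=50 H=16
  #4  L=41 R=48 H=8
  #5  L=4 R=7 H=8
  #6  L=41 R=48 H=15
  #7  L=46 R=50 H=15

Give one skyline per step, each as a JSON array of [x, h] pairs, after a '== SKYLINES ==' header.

== SKYLINES ==
[[41,4],[48,0]]
[[41,4],[46,13],[49,0]]
[[41,4],[46,16],[50,0]]
[[41,8],[46,16],[50,0]]
[[4,8],[7,0],[41,8],[46,16],[50,0]]
[[4,8],[7,0],[41,15],[46,16],[50,0]]
[[4,8],[7,0],[41,15],[46,16],[50,0]]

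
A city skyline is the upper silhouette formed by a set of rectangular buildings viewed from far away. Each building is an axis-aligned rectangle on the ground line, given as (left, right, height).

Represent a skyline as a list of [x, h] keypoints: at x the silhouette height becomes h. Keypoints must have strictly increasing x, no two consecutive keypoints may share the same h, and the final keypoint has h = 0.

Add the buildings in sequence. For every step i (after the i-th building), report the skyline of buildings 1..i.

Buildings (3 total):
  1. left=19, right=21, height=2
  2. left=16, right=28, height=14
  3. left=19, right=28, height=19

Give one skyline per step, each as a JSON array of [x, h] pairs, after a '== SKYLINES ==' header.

== SKYLINES ==
[[19,2],[21,0]]
[[16,14],[28,0]]
[[16,14],[19,19],[28,0]]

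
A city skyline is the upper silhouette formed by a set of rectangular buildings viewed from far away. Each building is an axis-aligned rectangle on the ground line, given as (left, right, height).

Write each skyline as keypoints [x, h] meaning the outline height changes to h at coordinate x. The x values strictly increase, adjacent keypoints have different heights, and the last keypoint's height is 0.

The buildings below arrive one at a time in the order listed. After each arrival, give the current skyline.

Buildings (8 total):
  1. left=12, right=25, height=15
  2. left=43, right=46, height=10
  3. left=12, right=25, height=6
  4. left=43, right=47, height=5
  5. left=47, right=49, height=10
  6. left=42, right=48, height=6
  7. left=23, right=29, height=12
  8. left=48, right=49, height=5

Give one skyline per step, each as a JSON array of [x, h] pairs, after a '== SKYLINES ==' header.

== SKYLINES ==
[[12,15],[25,0]]
[[12,15],[25,0],[43,10],[46,0]]
[[12,15],[25,0],[43,10],[46,0]]
[[12,15],[25,0],[43,10],[46,5],[47,0]]
[[12,15],[25,0],[43,10],[46,5],[47,10],[49,0]]
[[12,15],[25,0],[42,6],[43,10],[46,6],[47,10],[49,0]]
[[12,15],[25,12],[29,0],[42,6],[43,10],[46,6],[47,10],[49,0]]
[[12,15],[25,12],[29,0],[42,6],[43,10],[46,6],[47,10],[49,0]]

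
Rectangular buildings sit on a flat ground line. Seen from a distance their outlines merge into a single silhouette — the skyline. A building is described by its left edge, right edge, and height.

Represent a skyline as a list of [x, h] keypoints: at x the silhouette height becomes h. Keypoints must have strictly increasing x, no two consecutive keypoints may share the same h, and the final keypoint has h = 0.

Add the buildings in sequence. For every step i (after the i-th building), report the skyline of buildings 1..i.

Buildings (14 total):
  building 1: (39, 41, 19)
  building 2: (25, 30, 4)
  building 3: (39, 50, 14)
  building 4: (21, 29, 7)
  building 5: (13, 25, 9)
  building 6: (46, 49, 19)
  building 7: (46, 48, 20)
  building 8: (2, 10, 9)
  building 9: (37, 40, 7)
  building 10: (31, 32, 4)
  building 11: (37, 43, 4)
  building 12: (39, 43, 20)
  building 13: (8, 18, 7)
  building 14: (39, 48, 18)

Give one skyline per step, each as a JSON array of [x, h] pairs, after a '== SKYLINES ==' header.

== SKYLINES ==
[[39,19],[41,0]]
[[25,4],[30,0],[39,19],[41,0]]
[[25,4],[30,0],[39,19],[41,14],[50,0]]
[[21,7],[29,4],[30,0],[39,19],[41,14],[50,0]]
[[13,9],[25,7],[29,4],[30,0],[39,19],[41,14],[50,0]]
[[13,9],[25,7],[29,4],[30,0],[39,19],[41,14],[46,19],[49,14],[50,0]]
[[13,9],[25,7],[29,4],[30,0],[39,19],[41,14],[46,20],[48,19],[49,14],[50,0]]
[[2,9],[10,0],[13,9],[25,7],[29,4],[30,0],[39,19],[41,14],[46,20],[48,19],[49,14],[50,0]]
[[2,9],[10,0],[13,9],[25,7],[29,4],[30,0],[37,7],[39,19],[41,14],[46,20],[48,19],[49,14],[50,0]]
[[2,9],[10,0],[13,9],[25,7],[29,4],[30,0],[31,4],[32,0],[37,7],[39,19],[41,14],[46,20],[48,19],[49,14],[50,0]]
[[2,9],[10,0],[13,9],[25,7],[29,4],[30,0],[31,4],[32,0],[37,7],[39,19],[41,14],[46,20],[48,19],[49,14],[50,0]]
[[2,9],[10,0],[13,9],[25,7],[29,4],[30,0],[31,4],[32,0],[37,7],[39,20],[43,14],[46,20],[48,19],[49,14],[50,0]]
[[2,9],[10,7],[13,9],[25,7],[29,4],[30,0],[31,4],[32,0],[37,7],[39,20],[43,14],[46,20],[48,19],[49,14],[50,0]]
[[2,9],[10,7],[13,9],[25,7],[29,4],[30,0],[31,4],[32,0],[37,7],[39,20],[43,18],[46,20],[48,19],[49,14],[50,0]]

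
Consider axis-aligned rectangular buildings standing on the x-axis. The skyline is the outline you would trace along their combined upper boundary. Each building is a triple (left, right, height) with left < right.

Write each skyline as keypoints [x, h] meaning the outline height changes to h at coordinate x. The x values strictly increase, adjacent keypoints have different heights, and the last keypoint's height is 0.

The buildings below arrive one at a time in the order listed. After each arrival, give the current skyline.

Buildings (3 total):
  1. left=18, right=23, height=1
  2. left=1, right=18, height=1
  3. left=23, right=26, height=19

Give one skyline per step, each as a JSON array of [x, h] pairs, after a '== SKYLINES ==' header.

== SKYLINES ==
[[18,1],[23,0]]
[[1,1],[23,0]]
[[1,1],[23,19],[26,0]]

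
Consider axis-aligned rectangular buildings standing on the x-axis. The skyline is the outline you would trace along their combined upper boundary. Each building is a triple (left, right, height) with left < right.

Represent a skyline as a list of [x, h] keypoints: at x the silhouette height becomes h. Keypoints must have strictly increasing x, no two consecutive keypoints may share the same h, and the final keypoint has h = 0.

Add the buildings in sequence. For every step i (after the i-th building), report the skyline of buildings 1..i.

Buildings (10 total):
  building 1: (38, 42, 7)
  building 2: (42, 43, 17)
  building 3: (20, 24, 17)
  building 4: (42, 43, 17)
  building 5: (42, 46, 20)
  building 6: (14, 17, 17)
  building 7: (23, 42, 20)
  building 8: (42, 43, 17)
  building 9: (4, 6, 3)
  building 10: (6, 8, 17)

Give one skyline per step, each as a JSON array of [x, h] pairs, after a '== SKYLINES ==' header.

== SKYLINES ==
[[38,7],[42,0]]
[[38,7],[42,17],[43,0]]
[[20,17],[24,0],[38,7],[42,17],[43,0]]
[[20,17],[24,0],[38,7],[42,17],[43,0]]
[[20,17],[24,0],[38,7],[42,20],[46,0]]
[[14,17],[17,0],[20,17],[24,0],[38,7],[42,20],[46,0]]
[[14,17],[17,0],[20,17],[23,20],[46,0]]
[[14,17],[17,0],[20,17],[23,20],[46,0]]
[[4,3],[6,0],[14,17],[17,0],[20,17],[23,20],[46,0]]
[[4,3],[6,17],[8,0],[14,17],[17,0],[20,17],[23,20],[46,0]]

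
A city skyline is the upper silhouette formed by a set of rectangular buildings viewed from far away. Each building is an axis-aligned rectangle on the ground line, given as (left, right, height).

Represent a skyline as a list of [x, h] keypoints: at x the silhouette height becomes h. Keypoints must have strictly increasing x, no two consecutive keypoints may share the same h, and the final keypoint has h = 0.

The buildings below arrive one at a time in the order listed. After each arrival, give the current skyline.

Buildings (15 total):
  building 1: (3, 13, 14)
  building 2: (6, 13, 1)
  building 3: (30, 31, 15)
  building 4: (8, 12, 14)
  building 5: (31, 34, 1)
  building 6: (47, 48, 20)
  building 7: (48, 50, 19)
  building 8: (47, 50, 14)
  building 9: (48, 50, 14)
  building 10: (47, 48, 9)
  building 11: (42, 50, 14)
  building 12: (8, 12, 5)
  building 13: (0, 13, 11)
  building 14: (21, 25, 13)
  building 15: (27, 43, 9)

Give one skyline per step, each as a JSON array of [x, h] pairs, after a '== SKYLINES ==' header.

== SKYLINES ==
[[3,14],[13,0]]
[[3,14],[13,0]]
[[3,14],[13,0],[30,15],[31,0]]
[[3,14],[13,0],[30,15],[31,0]]
[[3,14],[13,0],[30,15],[31,1],[34,0]]
[[3,14],[13,0],[30,15],[31,1],[34,0],[47,20],[48,0]]
[[3,14],[13,0],[30,15],[31,1],[34,0],[47,20],[48,19],[50,0]]
[[3,14],[13,0],[30,15],[31,1],[34,0],[47,20],[48,19],[50,0]]
[[3,14],[13,0],[30,15],[31,1],[34,0],[47,20],[48,19],[50,0]]
[[3,14],[13,0],[30,15],[31,1],[34,0],[47,20],[48,19],[50,0]]
[[3,14],[13,0],[30,15],[31,1],[34,0],[42,14],[47,20],[48,19],[50,0]]
[[3,14],[13,0],[30,15],[31,1],[34,0],[42,14],[47,20],[48,19],[50,0]]
[[0,11],[3,14],[13,0],[30,15],[31,1],[34,0],[42,14],[47,20],[48,19],[50,0]]
[[0,11],[3,14],[13,0],[21,13],[25,0],[30,15],[31,1],[34,0],[42,14],[47,20],[48,19],[50,0]]
[[0,11],[3,14],[13,0],[21,13],[25,0],[27,9],[30,15],[31,9],[42,14],[47,20],[48,19],[50,0]]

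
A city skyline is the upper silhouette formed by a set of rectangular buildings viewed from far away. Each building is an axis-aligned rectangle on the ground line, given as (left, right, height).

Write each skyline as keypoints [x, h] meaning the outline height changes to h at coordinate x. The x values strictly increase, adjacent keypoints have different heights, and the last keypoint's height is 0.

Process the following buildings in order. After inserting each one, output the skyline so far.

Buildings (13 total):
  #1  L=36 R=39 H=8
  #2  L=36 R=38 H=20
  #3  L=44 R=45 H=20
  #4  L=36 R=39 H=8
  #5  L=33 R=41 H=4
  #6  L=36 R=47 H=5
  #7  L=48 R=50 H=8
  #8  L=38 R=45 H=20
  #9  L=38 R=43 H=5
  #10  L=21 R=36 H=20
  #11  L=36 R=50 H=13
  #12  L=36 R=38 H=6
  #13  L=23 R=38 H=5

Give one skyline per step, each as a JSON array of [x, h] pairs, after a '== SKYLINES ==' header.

== SKYLINES ==
[[36,8],[39,0]]
[[36,20],[38,8],[39,0]]
[[36,20],[38,8],[39,0],[44,20],[45,0]]
[[36,20],[38,8],[39,0],[44,20],[45,0]]
[[33,4],[36,20],[38,8],[39,4],[41,0],[44,20],[45,0]]
[[33,4],[36,20],[38,8],[39,5],[44,20],[45,5],[47,0]]
[[33,4],[36,20],[38,8],[39,5],[44,20],[45,5],[47,0],[48,8],[50,0]]
[[33,4],[36,20],[45,5],[47,0],[48,8],[50,0]]
[[33,4],[36,20],[45,5],[47,0],[48,8],[50,0]]
[[21,20],[45,5],[47,0],[48,8],[50,0]]
[[21,20],[45,13],[50,0]]
[[21,20],[45,13],[50,0]]
[[21,20],[45,13],[50,0]]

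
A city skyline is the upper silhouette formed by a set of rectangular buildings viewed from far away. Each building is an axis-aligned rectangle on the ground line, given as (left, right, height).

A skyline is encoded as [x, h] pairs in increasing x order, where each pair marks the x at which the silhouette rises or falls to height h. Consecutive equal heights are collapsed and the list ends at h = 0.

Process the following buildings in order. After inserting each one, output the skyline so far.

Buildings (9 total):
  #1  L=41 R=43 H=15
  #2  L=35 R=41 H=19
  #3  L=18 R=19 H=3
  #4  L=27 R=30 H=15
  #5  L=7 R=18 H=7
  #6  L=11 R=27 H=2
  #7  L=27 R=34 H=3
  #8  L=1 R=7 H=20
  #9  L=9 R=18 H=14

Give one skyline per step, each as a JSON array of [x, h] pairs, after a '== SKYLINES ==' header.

== SKYLINES ==
[[41,15],[43,0]]
[[35,19],[41,15],[43,0]]
[[18,3],[19,0],[35,19],[41,15],[43,0]]
[[18,3],[19,0],[27,15],[30,0],[35,19],[41,15],[43,0]]
[[7,7],[18,3],[19,0],[27,15],[30,0],[35,19],[41,15],[43,0]]
[[7,7],[18,3],[19,2],[27,15],[30,0],[35,19],[41,15],[43,0]]
[[7,7],[18,3],[19,2],[27,15],[30,3],[34,0],[35,19],[41,15],[43,0]]
[[1,20],[7,7],[18,3],[19,2],[27,15],[30,3],[34,0],[35,19],[41,15],[43,0]]
[[1,20],[7,7],[9,14],[18,3],[19,2],[27,15],[30,3],[34,0],[35,19],[41,15],[43,0]]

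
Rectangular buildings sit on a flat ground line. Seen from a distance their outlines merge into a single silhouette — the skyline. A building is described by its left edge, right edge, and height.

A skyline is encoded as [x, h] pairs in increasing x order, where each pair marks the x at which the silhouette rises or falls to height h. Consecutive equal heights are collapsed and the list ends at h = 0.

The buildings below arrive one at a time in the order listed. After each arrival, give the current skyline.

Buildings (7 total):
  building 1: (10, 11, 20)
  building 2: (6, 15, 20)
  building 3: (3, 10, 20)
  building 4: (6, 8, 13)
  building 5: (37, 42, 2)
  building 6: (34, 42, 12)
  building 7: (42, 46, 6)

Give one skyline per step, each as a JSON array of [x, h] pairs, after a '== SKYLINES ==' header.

== SKYLINES ==
[[10,20],[11,0]]
[[6,20],[15,0]]
[[3,20],[15,0]]
[[3,20],[15,0]]
[[3,20],[15,0],[37,2],[42,0]]
[[3,20],[15,0],[34,12],[42,0]]
[[3,20],[15,0],[34,12],[42,6],[46,0]]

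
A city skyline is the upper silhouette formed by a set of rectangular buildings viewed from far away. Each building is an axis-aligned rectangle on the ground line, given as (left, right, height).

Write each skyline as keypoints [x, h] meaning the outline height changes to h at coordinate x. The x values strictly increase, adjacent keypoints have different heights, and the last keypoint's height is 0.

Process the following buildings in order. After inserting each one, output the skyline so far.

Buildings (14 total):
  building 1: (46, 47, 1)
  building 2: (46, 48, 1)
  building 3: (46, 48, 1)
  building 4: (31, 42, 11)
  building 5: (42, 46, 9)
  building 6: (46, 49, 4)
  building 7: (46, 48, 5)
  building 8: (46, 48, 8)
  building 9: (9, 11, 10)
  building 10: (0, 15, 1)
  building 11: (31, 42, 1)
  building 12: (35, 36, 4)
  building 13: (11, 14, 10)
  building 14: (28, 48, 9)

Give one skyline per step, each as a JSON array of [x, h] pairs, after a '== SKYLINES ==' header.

== SKYLINES ==
[[46,1],[47,0]]
[[46,1],[48,0]]
[[46,1],[48,0]]
[[31,11],[42,0],[46,1],[48,0]]
[[31,11],[42,9],[46,1],[48,0]]
[[31,11],[42,9],[46,4],[49,0]]
[[31,11],[42,9],[46,5],[48,4],[49,0]]
[[31,11],[42,9],[46,8],[48,4],[49,0]]
[[9,10],[11,0],[31,11],[42,9],[46,8],[48,4],[49,0]]
[[0,1],[9,10],[11,1],[15,0],[31,11],[42,9],[46,8],[48,4],[49,0]]
[[0,1],[9,10],[11,1],[15,0],[31,11],[42,9],[46,8],[48,4],[49,0]]
[[0,1],[9,10],[11,1],[15,0],[31,11],[42,9],[46,8],[48,4],[49,0]]
[[0,1],[9,10],[14,1],[15,0],[31,11],[42,9],[46,8],[48,4],[49,0]]
[[0,1],[9,10],[14,1],[15,0],[28,9],[31,11],[42,9],[48,4],[49,0]]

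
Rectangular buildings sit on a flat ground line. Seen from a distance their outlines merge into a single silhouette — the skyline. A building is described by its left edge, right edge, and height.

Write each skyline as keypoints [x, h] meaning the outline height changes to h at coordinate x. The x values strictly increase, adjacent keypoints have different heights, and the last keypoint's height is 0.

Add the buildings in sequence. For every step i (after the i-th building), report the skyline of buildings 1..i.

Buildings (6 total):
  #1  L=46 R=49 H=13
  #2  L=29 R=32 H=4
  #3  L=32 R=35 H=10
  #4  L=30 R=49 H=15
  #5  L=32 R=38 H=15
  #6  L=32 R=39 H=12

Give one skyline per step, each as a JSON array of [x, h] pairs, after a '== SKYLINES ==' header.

== SKYLINES ==
[[46,13],[49,0]]
[[29,4],[32,0],[46,13],[49,0]]
[[29,4],[32,10],[35,0],[46,13],[49,0]]
[[29,4],[30,15],[49,0]]
[[29,4],[30,15],[49,0]]
[[29,4],[30,15],[49,0]]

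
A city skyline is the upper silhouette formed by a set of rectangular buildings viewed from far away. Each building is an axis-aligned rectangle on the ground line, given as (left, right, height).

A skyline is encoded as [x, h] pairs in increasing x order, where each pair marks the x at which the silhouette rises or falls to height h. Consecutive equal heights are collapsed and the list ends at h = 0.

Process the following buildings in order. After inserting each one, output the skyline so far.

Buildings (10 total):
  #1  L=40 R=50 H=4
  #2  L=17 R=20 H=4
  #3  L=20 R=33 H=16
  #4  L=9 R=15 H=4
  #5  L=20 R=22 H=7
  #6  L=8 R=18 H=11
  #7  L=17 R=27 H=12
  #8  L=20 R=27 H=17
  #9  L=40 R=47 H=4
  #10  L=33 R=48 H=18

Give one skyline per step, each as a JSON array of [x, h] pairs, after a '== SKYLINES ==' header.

== SKYLINES ==
[[40,4],[50,0]]
[[17,4],[20,0],[40,4],[50,0]]
[[17,4],[20,16],[33,0],[40,4],[50,0]]
[[9,4],[15,0],[17,4],[20,16],[33,0],[40,4],[50,0]]
[[9,4],[15,0],[17,4],[20,16],[33,0],[40,4],[50,0]]
[[8,11],[18,4],[20,16],[33,0],[40,4],[50,0]]
[[8,11],[17,12],[20,16],[33,0],[40,4],[50,0]]
[[8,11],[17,12],[20,17],[27,16],[33,0],[40,4],[50,0]]
[[8,11],[17,12],[20,17],[27,16],[33,0],[40,4],[50,0]]
[[8,11],[17,12],[20,17],[27,16],[33,18],[48,4],[50,0]]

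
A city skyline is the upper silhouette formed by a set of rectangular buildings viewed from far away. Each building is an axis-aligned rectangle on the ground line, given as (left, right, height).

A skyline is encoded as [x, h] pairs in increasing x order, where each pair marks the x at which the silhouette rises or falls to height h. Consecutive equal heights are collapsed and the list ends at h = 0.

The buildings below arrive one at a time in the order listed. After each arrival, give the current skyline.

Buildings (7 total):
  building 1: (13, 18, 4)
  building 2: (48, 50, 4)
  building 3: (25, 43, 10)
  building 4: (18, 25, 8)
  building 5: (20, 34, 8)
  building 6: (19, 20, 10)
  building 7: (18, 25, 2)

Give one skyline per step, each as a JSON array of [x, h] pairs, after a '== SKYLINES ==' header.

== SKYLINES ==
[[13,4],[18,0]]
[[13,4],[18,0],[48,4],[50,0]]
[[13,4],[18,0],[25,10],[43,0],[48,4],[50,0]]
[[13,4],[18,8],[25,10],[43,0],[48,4],[50,0]]
[[13,4],[18,8],[25,10],[43,0],[48,4],[50,0]]
[[13,4],[18,8],[19,10],[20,8],[25,10],[43,0],[48,4],[50,0]]
[[13,4],[18,8],[19,10],[20,8],[25,10],[43,0],[48,4],[50,0]]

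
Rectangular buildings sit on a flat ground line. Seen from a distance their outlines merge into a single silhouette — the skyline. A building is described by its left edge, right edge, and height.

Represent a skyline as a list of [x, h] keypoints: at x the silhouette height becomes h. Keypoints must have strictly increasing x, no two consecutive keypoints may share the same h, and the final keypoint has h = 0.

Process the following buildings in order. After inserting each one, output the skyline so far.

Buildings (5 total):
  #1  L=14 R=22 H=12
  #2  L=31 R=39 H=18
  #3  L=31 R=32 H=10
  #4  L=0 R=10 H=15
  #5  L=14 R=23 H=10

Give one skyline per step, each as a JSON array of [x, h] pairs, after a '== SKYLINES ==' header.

== SKYLINES ==
[[14,12],[22,0]]
[[14,12],[22,0],[31,18],[39,0]]
[[14,12],[22,0],[31,18],[39,0]]
[[0,15],[10,0],[14,12],[22,0],[31,18],[39,0]]
[[0,15],[10,0],[14,12],[22,10],[23,0],[31,18],[39,0]]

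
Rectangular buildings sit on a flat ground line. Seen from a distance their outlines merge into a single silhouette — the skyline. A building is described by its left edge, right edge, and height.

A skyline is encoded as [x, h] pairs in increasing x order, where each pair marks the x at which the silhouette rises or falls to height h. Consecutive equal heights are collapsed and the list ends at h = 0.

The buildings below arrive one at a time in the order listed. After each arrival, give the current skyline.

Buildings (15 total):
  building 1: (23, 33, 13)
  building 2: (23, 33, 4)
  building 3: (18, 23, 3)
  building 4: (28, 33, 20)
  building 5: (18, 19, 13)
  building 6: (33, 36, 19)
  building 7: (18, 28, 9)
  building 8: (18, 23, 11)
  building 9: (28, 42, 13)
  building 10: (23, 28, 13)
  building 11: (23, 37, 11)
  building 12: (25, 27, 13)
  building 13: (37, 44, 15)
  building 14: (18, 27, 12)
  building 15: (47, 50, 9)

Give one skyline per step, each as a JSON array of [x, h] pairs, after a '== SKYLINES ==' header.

== SKYLINES ==
[[23,13],[33,0]]
[[23,13],[33,0]]
[[18,3],[23,13],[33,0]]
[[18,3],[23,13],[28,20],[33,0]]
[[18,13],[19,3],[23,13],[28,20],[33,0]]
[[18,13],[19,3],[23,13],[28,20],[33,19],[36,0]]
[[18,13],[19,9],[23,13],[28,20],[33,19],[36,0]]
[[18,13],[19,11],[23,13],[28,20],[33,19],[36,0]]
[[18,13],[19,11],[23,13],[28,20],[33,19],[36,13],[42,0]]
[[18,13],[19,11],[23,13],[28,20],[33,19],[36,13],[42,0]]
[[18,13],[19,11],[23,13],[28,20],[33,19],[36,13],[42,0]]
[[18,13],[19,11],[23,13],[28,20],[33,19],[36,13],[42,0]]
[[18,13],[19,11],[23,13],[28,20],[33,19],[36,13],[37,15],[44,0]]
[[18,13],[19,12],[23,13],[28,20],[33,19],[36,13],[37,15],[44,0]]
[[18,13],[19,12],[23,13],[28,20],[33,19],[36,13],[37,15],[44,0],[47,9],[50,0]]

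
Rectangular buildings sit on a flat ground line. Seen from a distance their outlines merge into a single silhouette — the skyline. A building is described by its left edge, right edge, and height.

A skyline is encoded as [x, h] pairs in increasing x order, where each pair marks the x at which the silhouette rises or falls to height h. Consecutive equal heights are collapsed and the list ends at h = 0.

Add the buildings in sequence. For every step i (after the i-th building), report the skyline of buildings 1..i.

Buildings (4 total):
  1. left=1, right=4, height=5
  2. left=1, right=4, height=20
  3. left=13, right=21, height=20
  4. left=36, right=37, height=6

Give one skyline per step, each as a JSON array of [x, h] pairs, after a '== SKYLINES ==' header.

== SKYLINES ==
[[1,5],[4,0]]
[[1,20],[4,0]]
[[1,20],[4,0],[13,20],[21,0]]
[[1,20],[4,0],[13,20],[21,0],[36,6],[37,0]]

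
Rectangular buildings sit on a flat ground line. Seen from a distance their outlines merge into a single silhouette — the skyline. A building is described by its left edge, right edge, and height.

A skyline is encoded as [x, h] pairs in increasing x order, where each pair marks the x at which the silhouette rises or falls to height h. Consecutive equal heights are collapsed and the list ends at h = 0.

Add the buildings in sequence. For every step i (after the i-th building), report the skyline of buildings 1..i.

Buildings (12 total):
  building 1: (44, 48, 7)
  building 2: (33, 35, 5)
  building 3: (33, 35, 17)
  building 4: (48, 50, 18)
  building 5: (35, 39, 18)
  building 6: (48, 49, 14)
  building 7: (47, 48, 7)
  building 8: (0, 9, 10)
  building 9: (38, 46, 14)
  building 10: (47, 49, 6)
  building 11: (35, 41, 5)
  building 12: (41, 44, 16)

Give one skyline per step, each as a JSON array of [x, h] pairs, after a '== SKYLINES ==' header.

== SKYLINES ==
[[44,7],[48,0]]
[[33,5],[35,0],[44,7],[48,0]]
[[33,17],[35,0],[44,7],[48,0]]
[[33,17],[35,0],[44,7],[48,18],[50,0]]
[[33,17],[35,18],[39,0],[44,7],[48,18],[50,0]]
[[33,17],[35,18],[39,0],[44,7],[48,18],[50,0]]
[[33,17],[35,18],[39,0],[44,7],[48,18],[50,0]]
[[0,10],[9,0],[33,17],[35,18],[39,0],[44,7],[48,18],[50,0]]
[[0,10],[9,0],[33,17],[35,18],[39,14],[46,7],[48,18],[50,0]]
[[0,10],[9,0],[33,17],[35,18],[39,14],[46,7],[48,18],[50,0]]
[[0,10],[9,0],[33,17],[35,18],[39,14],[46,7],[48,18],[50,0]]
[[0,10],[9,0],[33,17],[35,18],[39,14],[41,16],[44,14],[46,7],[48,18],[50,0]]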